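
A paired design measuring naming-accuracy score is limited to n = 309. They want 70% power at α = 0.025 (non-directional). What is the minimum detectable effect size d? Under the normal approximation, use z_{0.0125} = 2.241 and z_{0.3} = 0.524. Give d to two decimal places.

d_min ≈ 0.16

For a single sample (or paired design) of n = 309: d_min = (z_{α/2} + z_β)/√n.
z-sum = 2.241 + 0.524 = 2.765.
d_min = 2.765 / √309 = 2.765 / 17.578 = 0.157.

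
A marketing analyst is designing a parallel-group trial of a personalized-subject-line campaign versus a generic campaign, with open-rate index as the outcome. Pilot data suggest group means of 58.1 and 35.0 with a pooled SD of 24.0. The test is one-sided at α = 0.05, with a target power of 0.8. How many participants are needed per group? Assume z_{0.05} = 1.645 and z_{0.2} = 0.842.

Cohen's d = |M₁ − M₂| / SD_pooled = |58.1 − 35.0| / 24.0 = 23.1 / 24.0 = 0.963.
For two independent groups with equal n: n = 2·((z_{α} + z_β) / d)².
z_{α} + z_β = 1.645 + 0.842 = 2.487.
n = 2 × (2.487 / 0.963)² = 2 × 2.583² = 2 × 6.67 = 13.3.
Round up to the next whole participant.

n = 14 per group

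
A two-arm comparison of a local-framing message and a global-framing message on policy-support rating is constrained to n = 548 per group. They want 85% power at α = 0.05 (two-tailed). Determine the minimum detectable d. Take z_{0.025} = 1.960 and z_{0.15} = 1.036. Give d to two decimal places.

For two independent groups of n = 548 each: d_min = (z_{α/2} + z_β)·√(2/n).
z-sum = 1.960 + 1.036 = 2.996.
d_min = 2.996 × √(2/548) = 2.996 × 0.0604 = 0.181.

d_min ≈ 0.18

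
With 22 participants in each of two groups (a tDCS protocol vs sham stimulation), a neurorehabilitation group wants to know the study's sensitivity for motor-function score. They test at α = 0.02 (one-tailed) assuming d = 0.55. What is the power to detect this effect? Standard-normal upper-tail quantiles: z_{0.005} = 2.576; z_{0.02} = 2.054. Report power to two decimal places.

For two equal groups, power = Φ(d·√(n/2) − z_{α}).
d·√(n/2) = 0.55 × √(22/2) = 0.55 × 3.317 = 1.824.
z_β = 1.824 − 2.054 = -0.230.
Power = Φ(-0.230) = 0.409.

power ≈ 0.41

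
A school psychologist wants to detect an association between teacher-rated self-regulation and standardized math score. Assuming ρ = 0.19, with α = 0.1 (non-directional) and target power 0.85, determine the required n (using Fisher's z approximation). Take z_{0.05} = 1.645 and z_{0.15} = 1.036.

n = 198

Fisher's z: C = ½·ln((1+r)/(1−r)) = ½·ln(1.4691) = 0.1923.
n = ((z_{α/2} + z_β)/C)² + 3.
(1.645 + 1.036) / 0.1923 = 2.681 / 0.1923 = 13.942.
n = 13.942² + 3 = 194.37 + 3 = 197.4.
Round up.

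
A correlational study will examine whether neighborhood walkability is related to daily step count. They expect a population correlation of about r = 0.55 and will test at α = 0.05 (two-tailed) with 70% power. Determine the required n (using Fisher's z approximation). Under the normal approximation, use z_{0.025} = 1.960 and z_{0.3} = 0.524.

Fisher's z: C = ½·ln((1+r)/(1−r)) = ½·ln(3.4444) = 0.6184.
n = ((z_{α/2} + z_β)/C)² + 3.
(1.960 + 0.524) / 0.6184 = 2.484 / 0.6184 = 4.017.
n = 4.017² + 3 = 16.13 + 3 = 19.1.
Round up.

n = 20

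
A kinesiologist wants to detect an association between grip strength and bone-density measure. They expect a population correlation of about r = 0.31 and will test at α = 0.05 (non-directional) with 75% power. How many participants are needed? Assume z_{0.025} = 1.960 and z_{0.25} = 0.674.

Fisher's z: C = ½·ln((1+r)/(1−r)) = ½·ln(1.8986) = 0.3205.
n = ((z_{α/2} + z_β)/C)² + 3.
(1.960 + 0.674) / 0.3205 = 2.634 / 0.3205 = 8.218.
n = 8.218² + 3 = 67.54 + 3 = 70.5.
Round up.

n = 71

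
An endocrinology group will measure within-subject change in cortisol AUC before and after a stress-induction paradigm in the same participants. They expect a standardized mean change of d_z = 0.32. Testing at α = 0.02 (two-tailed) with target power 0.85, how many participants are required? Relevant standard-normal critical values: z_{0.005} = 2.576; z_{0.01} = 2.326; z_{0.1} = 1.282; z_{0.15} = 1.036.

n = 111 pairs

For a paired (one-sample on differences) test: n = ((z_{α/2} + z_β) / d)².
z_{α/2} + z_β = 2.326 + 1.036 = 3.362.
n = (3.362 / 0.32)² = 10.506² = 110.38.
Round up.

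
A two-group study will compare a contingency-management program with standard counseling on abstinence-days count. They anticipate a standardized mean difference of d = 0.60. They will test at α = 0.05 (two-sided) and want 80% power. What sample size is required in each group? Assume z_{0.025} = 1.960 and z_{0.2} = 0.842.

For two independent groups with equal n: n = 2·((z_{α/2} + z_β) / d)².
z_{α/2} + z_β = 1.960 + 0.842 = 2.802.
n = 2 × (2.802 / 0.60)² = 2 × 4.670² = 2 × 21.81 = 43.6.
Round up to the next whole participant.

n = 44 per group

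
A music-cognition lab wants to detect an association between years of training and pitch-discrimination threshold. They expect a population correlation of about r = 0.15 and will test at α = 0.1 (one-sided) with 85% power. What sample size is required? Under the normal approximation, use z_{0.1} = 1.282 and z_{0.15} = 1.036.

Fisher's z: C = ½·ln((1+r)/(1−r)) = ½·ln(1.3529) = 0.1511.
n = ((z_{α} + z_β)/C)² + 3.
(1.282 + 1.036) / 0.1511 = 2.318 / 0.1511 = 15.341.
n = 15.341² + 3 = 235.34 + 3 = 238.3.
Round up.

n = 239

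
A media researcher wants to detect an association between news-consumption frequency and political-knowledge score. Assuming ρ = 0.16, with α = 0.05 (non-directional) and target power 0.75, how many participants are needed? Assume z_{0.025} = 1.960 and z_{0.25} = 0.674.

Fisher's z: C = ½·ln((1+r)/(1−r)) = ½·ln(1.3810) = 0.1614.
n = ((z_{α/2} + z_β)/C)² + 3.
(1.960 + 0.674) / 0.1614 = 2.634 / 0.1614 = 16.320.
n = 16.320² + 3 = 266.33 + 3 = 269.3.
Round up.

n = 270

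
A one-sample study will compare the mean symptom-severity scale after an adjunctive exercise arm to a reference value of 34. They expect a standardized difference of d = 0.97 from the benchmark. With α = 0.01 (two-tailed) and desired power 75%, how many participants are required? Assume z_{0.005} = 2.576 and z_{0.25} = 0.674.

n = 12

For a one-sample test: n = ((z_{α/2} + z_β) / d)².
z_{α/2} + z_β = 2.576 + 0.674 = 3.250.
n = (3.250 / 0.97)² = 3.351² = 11.23.
Round up.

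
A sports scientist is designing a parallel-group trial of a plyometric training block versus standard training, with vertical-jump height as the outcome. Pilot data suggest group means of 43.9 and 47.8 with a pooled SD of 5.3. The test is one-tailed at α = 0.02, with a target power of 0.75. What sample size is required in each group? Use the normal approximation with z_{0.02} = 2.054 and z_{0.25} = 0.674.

n = 28 per group

Cohen's d = |M₁ − M₂| / SD_pooled = |43.9 − 47.8| / 5.3 = 3.9 / 5.3 = 0.736.
For two independent groups with equal n: n = 2·((z_{α} + z_β) / d)².
z_{α} + z_β = 2.054 + 0.674 = 2.728.
n = 2 × (2.728 / 0.736)² = 2 × 3.707² = 2 × 13.74 = 27.5.
Round up to the next whole participant.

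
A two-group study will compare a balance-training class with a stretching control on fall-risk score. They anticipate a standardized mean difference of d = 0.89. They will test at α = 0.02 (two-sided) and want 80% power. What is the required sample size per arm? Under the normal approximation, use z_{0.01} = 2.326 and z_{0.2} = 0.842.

n = 26 per group

For two independent groups with equal n: n = 2·((z_{α/2} + z_β) / d)².
z_{α/2} + z_β = 2.326 + 0.842 = 3.168.
n = 2 × (3.168 / 0.89)² = 2 × 3.560² = 2 × 12.67 = 25.3.
Round up to the next whole participant.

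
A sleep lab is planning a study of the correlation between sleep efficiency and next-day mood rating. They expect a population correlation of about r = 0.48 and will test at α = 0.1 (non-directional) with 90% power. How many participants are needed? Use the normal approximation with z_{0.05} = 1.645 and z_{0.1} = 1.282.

Fisher's z: C = ½·ln((1+r)/(1−r)) = ½·ln(2.8462) = 0.5230.
n = ((z_{α/2} + z_β)/C)² + 3.
(1.645 + 1.282) / 0.5230 = 2.927 / 0.5230 = 5.597.
n = 5.597² + 3 = 31.32 + 3 = 34.3.
Round up.

n = 35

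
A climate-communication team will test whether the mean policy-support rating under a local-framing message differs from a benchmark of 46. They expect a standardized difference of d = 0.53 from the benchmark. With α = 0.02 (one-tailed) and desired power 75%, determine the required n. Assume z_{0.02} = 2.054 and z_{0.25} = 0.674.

For a one-sample test: n = ((z_{α} + z_β) / d)².
z_{α} + z_β = 2.054 + 0.674 = 2.728.
n = (2.728 / 0.53)² = 5.147² = 26.49.
Round up.

n = 27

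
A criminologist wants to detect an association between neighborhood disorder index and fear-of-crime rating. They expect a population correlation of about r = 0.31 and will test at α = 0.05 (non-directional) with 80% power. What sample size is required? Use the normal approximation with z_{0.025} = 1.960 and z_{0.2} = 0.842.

n = 80

Fisher's z: C = ½·ln((1+r)/(1−r)) = ½·ln(1.8986) = 0.3205.
n = ((z_{α/2} + z_β)/C)² + 3.
(1.960 + 0.842) / 0.3205 = 2.802 / 0.3205 = 8.743.
n = 8.743² + 3 = 76.43 + 3 = 79.4.
Round up.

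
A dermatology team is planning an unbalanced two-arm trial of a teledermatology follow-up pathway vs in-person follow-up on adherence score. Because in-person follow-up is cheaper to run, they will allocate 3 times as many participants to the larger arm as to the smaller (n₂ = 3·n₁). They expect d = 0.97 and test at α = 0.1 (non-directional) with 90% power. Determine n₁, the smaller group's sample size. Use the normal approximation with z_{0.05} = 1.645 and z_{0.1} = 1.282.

With allocation ratio k = n₂/n₁ = 3, Var(x̄₁−x̄₂) = σ²(1/n₁ + 1/(k·n₁)) = σ²·(k+1)/(k·n₁).
So n₁ = (1 + 1/k)·((z_{α/2} + z_β)/d)² = 1.333 × (2.927/0.97)².
n₁ = 1.333 × 9.11 = 12.1.
Round up: n₁ = 13, giving n₂ = 3 × 13 = 39.

n₁ = 13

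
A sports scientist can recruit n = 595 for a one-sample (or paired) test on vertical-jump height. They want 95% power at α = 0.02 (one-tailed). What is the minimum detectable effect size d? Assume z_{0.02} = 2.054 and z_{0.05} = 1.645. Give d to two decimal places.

For a single sample (or paired design) of n = 595: d_min = (z_{α} + z_β)/√n.
z-sum = 2.054 + 1.645 = 3.699.
d_min = 3.699 / √595 = 3.699 / 24.393 = 0.152.

d_min ≈ 0.15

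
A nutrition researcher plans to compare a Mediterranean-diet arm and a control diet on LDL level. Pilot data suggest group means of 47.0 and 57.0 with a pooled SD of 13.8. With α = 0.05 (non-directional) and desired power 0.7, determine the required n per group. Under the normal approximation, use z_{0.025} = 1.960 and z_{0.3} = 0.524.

Cohen's d = |M₁ − M₂| / SD_pooled = |47.0 − 57.0| / 13.8 = 10.0 / 13.8 = 0.725.
For two independent groups with equal n: n = 2·((z_{α/2} + z_β) / d)².
z_{α/2} + z_β = 1.960 + 0.524 = 2.484.
n = 2 × (2.484 / 0.725)² = 2 × 3.426² = 2 × 11.74 = 23.5.
Round up to the next whole participant.

n = 24 per group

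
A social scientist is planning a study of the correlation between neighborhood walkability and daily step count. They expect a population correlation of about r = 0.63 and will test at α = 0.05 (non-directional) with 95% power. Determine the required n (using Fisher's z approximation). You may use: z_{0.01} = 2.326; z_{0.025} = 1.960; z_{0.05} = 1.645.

n = 27

Fisher's z: C = ½·ln((1+r)/(1−r)) = ½·ln(4.4054) = 0.7414.
n = ((z_{α/2} + z_β)/C)² + 3.
(1.960 + 1.645) / 0.7414 = 3.605 / 0.7414 = 4.862.
n = 4.862² + 3 = 23.64 + 3 = 26.6.
Round up.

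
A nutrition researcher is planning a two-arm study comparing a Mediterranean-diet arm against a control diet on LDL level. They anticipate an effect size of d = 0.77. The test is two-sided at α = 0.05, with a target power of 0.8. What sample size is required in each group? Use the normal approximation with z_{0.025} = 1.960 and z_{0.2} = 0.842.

n = 27 per group

For two independent groups with equal n: n = 2·((z_{α/2} + z_β) / d)².
z_{α/2} + z_β = 1.960 + 0.842 = 2.802.
n = 2 × (2.802 / 0.77)² = 2 × 3.639² = 2 × 13.24 = 26.5.
Round up to the next whole participant.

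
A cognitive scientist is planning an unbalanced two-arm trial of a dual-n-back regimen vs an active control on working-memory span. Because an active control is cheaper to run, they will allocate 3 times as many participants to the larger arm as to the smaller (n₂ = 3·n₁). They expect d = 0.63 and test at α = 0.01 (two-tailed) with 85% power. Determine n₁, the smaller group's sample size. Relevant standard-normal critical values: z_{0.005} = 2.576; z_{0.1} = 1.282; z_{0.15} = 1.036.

n₁ = 44

With allocation ratio k = n₂/n₁ = 3, Var(x̄₁−x̄₂) = σ²(1/n₁ + 1/(k·n₁)) = σ²·(k+1)/(k·n₁).
So n₁ = (1 + 1/k)·((z_{α/2} + z_β)/d)² = 1.333 × (3.612/0.63)².
n₁ = 1.333 × 32.87 = 43.8.
Round up: n₁ = 44, giving n₂ = 3 × 44 = 132.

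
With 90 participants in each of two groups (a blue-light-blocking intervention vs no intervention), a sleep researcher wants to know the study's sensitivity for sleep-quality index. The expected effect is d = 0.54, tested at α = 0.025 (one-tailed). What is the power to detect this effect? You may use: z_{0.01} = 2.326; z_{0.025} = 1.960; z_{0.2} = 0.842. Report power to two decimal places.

power ≈ 0.95

For two equal groups, power = Φ(d·√(n/2) − z_{α}).
d·√(n/2) = 0.54 × √(90/2) = 0.54 × 6.708 = 3.622.
z_β = 3.622 − 1.960 = 1.662.
Power = Φ(1.662) = 0.952.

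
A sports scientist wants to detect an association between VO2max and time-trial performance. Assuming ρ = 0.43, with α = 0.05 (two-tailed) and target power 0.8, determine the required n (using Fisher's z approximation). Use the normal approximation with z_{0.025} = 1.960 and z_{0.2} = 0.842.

Fisher's z: C = ½·ln((1+r)/(1−r)) = ½·ln(2.5088) = 0.4599.
n = ((z_{α/2} + z_β)/C)² + 3.
(1.960 + 0.842) / 0.4599 = 2.802 / 0.4599 = 6.093.
n = 6.093² + 3 = 37.12 + 3 = 40.1.
Round up.

n = 41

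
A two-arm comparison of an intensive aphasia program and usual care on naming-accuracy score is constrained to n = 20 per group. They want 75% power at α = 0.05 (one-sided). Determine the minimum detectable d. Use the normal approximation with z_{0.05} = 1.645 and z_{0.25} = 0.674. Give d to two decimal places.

For two independent groups of n = 20 each: d_min = (z_{α} + z_β)·√(2/n).
z-sum = 1.645 + 0.674 = 2.319.
d_min = 2.319 × √(2/20) = 2.319 × 0.3162 = 0.733.

d_min ≈ 0.73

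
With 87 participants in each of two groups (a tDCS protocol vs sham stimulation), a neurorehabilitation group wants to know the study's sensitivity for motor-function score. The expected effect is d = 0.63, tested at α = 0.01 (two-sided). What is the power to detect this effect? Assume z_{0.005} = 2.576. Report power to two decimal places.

For two equal groups, power = Φ(d·√(n/2) − z_{α/2}).
d·√(n/2) = 0.63 × √(87/2) = 0.63 × 6.595 = 4.155.
z_β = 4.155 − 2.576 = 1.579.
Power = Φ(1.579) = 0.943.

power ≈ 0.94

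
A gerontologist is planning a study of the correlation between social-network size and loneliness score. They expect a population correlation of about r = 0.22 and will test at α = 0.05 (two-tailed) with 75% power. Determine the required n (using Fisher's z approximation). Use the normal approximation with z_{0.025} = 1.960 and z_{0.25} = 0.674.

n = 142

Fisher's z: C = ½·ln((1+r)/(1−r)) = ½·ln(1.5641) = 0.2237.
n = ((z_{α/2} + z_β)/C)² + 3.
(1.960 + 0.674) / 0.2237 = 2.634 / 0.2237 = 11.775.
n = 11.775² + 3 = 138.64 + 3 = 141.6.
Round up.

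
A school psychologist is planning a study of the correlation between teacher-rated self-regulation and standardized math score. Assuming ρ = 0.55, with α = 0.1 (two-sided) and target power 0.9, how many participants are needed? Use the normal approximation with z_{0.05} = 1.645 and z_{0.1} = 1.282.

Fisher's z: C = ½·ln((1+r)/(1−r)) = ½·ln(3.4444) = 0.6184.
n = ((z_{α/2} + z_β)/C)² + 3.
(1.645 + 1.282) / 0.6184 = 2.927 / 0.6184 = 4.733.
n = 4.733² + 3 = 22.40 + 3 = 25.4.
Round up.

n = 26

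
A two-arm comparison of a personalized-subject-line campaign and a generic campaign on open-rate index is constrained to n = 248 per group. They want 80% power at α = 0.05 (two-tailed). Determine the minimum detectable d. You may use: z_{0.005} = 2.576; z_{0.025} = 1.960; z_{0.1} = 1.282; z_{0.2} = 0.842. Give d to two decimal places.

d_min ≈ 0.25

For two independent groups of n = 248 each: d_min = (z_{α/2} + z_β)·√(2/n).
z-sum = 1.960 + 0.842 = 2.802.
d_min = 2.802 × √(2/248) = 2.802 × 0.0898 = 0.252.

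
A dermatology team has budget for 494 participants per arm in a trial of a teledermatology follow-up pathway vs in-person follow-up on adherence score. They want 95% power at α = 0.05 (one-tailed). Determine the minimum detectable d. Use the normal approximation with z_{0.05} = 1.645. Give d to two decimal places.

For two independent groups of n = 494 each: d_min = (z_{α} + z_β)·√(2/n).
z-sum = 1.645 + 1.645 = 3.290.
d_min = 3.290 × √(2/494) = 3.290 × 0.0636 = 0.209.

d_min ≈ 0.21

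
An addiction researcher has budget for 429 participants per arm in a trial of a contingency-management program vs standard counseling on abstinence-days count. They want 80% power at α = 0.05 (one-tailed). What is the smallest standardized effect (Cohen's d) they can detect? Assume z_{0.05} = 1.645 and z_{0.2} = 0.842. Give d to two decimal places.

For two independent groups of n = 429 each: d_min = (z_{α} + z_β)·√(2/n).
z-sum = 1.645 + 0.842 = 2.487.
d_min = 2.487 × √(2/429) = 2.487 × 0.0683 = 0.170.

d_min ≈ 0.17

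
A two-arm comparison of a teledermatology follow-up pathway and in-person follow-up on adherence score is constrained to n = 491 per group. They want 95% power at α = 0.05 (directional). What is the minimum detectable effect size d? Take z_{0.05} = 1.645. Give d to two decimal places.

d_min ≈ 0.21

For two independent groups of n = 491 each: d_min = (z_{α} + z_β)·√(2/n).
z-sum = 1.645 + 1.645 = 3.290.
d_min = 3.290 × √(2/491) = 3.290 × 0.0638 = 0.210.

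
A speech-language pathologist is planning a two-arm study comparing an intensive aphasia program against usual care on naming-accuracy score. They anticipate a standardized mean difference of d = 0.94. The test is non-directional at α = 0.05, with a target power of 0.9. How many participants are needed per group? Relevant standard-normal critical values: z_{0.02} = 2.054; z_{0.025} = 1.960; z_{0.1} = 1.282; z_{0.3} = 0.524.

For two independent groups with equal n: n = 2·((z_{α/2} + z_β) / d)².
z_{α/2} + z_β = 1.960 + 1.282 = 3.242.
n = 2 × (3.242 / 0.94)² = 2 × 3.449² = 2 × 11.90 = 23.8.
Round up to the next whole participant.

n = 24 per group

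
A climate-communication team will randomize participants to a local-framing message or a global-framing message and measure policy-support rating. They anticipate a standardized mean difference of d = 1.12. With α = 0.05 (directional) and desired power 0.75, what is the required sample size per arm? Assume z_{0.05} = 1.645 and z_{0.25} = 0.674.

For two independent groups with equal n: n = 2·((z_{α} + z_β) / d)².
z_{α} + z_β = 1.645 + 0.674 = 2.319.
n = 2 × (2.319 / 1.12)² = 2 × 2.071² = 2 × 4.29 = 8.6.
Round up to the next whole participant.

n = 9 per group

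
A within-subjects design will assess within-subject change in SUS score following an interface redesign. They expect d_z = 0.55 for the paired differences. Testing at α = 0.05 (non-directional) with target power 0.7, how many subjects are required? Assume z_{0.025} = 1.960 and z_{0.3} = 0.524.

For a paired (one-sample on differences) test: n = ((z_{α/2} + z_β) / d)².
z_{α/2} + z_β = 1.960 + 0.524 = 2.484.
n = (2.484 / 0.55)² = 4.516² = 20.40.
Round up.

n = 21 pairs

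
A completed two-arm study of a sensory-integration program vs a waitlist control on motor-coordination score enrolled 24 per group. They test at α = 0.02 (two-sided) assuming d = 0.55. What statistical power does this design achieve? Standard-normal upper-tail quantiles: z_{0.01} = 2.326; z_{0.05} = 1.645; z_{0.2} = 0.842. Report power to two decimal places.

power ≈ 0.34

For two equal groups, power = Φ(d·√(n/2) − z_{α/2}).
d·√(n/2) = 0.55 × √(24/2) = 0.55 × 3.464 = 1.905.
z_β = 1.905 − 2.326 = -0.421.
Power = Φ(-0.421) = 0.337.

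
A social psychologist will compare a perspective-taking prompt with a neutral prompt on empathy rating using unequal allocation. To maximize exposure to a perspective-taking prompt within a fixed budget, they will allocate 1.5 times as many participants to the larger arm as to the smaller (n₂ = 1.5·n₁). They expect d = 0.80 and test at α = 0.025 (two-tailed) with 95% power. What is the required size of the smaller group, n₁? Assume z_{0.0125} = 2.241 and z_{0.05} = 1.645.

n₁ = 40

With allocation ratio k = n₂/n₁ = 1.5, Var(x̄₁−x̄₂) = σ²(1/n₁ + 1/(k·n₁)) = σ²·(k+1)/(k·n₁).
So n₁ = (1 + 1/k)·((z_{α/2} + z_β)/d)² = 1.667 × (3.886/0.80)².
n₁ = 1.667 × 23.60 = 39.3.
Round up: n₁ = 40, giving n₂ = 1.5 × 40 = 60.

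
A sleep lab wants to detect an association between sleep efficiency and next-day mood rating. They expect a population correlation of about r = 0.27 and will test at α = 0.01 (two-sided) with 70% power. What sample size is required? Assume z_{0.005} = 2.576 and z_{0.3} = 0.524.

n = 129

Fisher's z: C = ½·ln((1+r)/(1−r)) = ½·ln(1.7397) = 0.2769.
n = ((z_{α/2} + z_β)/C)² + 3.
(2.576 + 0.524) / 0.2769 = 3.100 / 0.2769 = 11.195.
n = 11.195² + 3 = 125.34 + 3 = 128.3.
Round up.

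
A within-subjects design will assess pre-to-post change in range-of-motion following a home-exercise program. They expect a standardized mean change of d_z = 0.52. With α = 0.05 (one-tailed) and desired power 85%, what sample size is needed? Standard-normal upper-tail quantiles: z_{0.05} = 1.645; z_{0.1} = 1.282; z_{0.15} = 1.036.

n = 27 pairs

For a paired (one-sample on differences) test: n = ((z_{α} + z_β) / d)².
z_{α} + z_β = 1.645 + 1.036 = 2.681.
n = (2.681 / 0.52)² = 5.156² = 26.58.
Round up.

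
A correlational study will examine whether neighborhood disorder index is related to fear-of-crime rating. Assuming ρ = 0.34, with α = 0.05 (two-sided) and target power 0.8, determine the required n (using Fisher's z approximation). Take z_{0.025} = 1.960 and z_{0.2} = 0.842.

n = 66

Fisher's z: C = ½·ln((1+r)/(1−r)) = ½·ln(2.0303) = 0.3541.
n = ((z_{α/2} + z_β)/C)² + 3.
(1.960 + 0.842) / 0.3541 = 2.802 / 0.3541 = 7.913.
n = 7.913² + 3 = 62.62 + 3 = 65.6.
Round up.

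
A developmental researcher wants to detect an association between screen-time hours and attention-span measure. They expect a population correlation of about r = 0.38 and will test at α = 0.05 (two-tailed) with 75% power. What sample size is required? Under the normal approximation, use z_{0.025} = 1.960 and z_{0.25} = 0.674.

Fisher's z: C = ½·ln((1+r)/(1−r)) = ½·ln(2.2258) = 0.4001.
n = ((z_{α/2} + z_β)/C)² + 3.
(1.960 + 0.674) / 0.4001 = 2.634 / 0.4001 = 6.583.
n = 6.583² + 3 = 43.34 + 3 = 46.3.
Round up.

n = 47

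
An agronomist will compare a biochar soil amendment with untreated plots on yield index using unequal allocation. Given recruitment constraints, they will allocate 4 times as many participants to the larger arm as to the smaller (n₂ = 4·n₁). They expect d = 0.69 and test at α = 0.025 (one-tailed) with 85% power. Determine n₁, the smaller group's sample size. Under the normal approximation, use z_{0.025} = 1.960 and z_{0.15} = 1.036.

With allocation ratio k = n₂/n₁ = 4, Var(x̄₁−x̄₂) = σ²(1/n₁ + 1/(k·n₁)) = σ²·(k+1)/(k·n₁).
So n₁ = (1 + 1/k)·((z_{α} + z_β)/d)² = 1.250 × (2.996/0.69)².
n₁ = 1.250 × 18.85 = 23.6.
Round up: n₁ = 24, giving n₂ = 4 × 24 = 96.

n₁ = 24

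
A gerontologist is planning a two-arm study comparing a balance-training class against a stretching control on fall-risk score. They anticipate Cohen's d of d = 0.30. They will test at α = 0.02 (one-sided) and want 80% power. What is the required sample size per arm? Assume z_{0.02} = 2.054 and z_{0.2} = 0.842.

For two independent groups with equal n: n = 2·((z_{α} + z_β) / d)².
z_{α} + z_β = 2.054 + 0.842 = 2.896.
n = 2 × (2.896 / 0.30)² = 2 × 9.653² = 2 × 93.19 = 186.4.
Round up to the next whole participant.

n = 187 per group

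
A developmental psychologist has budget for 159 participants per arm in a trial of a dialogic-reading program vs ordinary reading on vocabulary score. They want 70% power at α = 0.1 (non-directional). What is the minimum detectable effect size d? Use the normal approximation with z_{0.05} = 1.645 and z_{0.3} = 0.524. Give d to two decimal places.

For two independent groups of n = 159 each: d_min = (z_{α/2} + z_β)·√(2/n).
z-sum = 1.645 + 0.524 = 2.169.
d_min = 2.169 × √(2/159) = 2.169 × 0.1122 = 0.243.

d_min ≈ 0.24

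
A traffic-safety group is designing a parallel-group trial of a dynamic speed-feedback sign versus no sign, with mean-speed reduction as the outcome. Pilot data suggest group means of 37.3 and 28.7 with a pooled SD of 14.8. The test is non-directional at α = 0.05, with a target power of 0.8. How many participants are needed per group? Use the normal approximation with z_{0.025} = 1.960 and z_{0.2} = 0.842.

Cohen's d = |M₁ − M₂| / SD_pooled = |37.3 − 28.7| / 14.8 = 8.6 / 14.8 = 0.581.
For two independent groups with equal n: n = 2·((z_{α/2} + z_β) / d)².
z_{α/2} + z_β = 1.960 + 0.842 = 2.802.
n = 2 × (2.802 / 0.581)² = 2 × 4.823² = 2 × 23.26 = 46.5.
Round up to the next whole participant.

n = 47 per group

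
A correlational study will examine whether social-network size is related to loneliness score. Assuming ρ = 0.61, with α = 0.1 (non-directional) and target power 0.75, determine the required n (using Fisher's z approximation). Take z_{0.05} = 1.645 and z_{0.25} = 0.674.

n = 14

Fisher's z: C = ½·ln((1+r)/(1−r)) = ½·ln(4.1282) = 0.7089.
n = ((z_{α/2} + z_β)/C)² + 3.
(1.645 + 0.674) / 0.7089 = 2.319 / 0.7089 = 3.271.
n = 3.271² + 3 = 10.70 + 3 = 13.7.
Round up.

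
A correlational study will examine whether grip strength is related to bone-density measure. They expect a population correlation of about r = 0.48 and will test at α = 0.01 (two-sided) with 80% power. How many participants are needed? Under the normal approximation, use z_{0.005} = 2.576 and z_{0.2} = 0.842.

n = 46

Fisher's z: C = ½·ln((1+r)/(1−r)) = ½·ln(2.8462) = 0.5230.
n = ((z_{α/2} + z_β)/C)² + 3.
(2.576 + 0.842) / 0.5230 = 3.418 / 0.5230 = 6.535.
n = 6.535² + 3 = 42.71 + 3 = 45.7.
Round up.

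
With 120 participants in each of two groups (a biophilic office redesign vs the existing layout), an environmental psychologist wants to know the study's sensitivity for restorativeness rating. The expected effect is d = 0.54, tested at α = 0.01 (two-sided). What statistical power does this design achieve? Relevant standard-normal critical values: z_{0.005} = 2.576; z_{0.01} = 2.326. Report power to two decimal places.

power ≈ 0.95

For two equal groups, power = Φ(d·√(n/2) − z_{α/2}).
d·√(n/2) = 0.54 × √(120/2) = 0.54 × 7.746 = 4.183.
z_β = 4.183 − 2.576 = 1.607.
Power = Φ(1.607) = 0.946.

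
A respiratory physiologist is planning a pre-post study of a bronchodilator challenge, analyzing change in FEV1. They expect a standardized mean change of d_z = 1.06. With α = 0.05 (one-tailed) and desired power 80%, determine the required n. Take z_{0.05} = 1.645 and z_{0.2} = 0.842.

For a paired (one-sample on differences) test: n = ((z_{α} + z_β) / d)².
z_{α} + z_β = 1.645 + 0.842 = 2.487.
n = (2.487 / 1.06)² = 2.346² = 5.50.
Round up.

n = 6 pairs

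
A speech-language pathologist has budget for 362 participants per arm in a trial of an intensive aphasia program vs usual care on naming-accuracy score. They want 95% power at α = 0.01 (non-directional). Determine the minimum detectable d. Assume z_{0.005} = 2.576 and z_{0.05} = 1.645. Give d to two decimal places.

d_min ≈ 0.31

For two independent groups of n = 362 each: d_min = (z_{α/2} + z_β)·√(2/n).
z-sum = 2.576 + 1.645 = 4.221.
d_min = 4.221 × √(2/362) = 4.221 × 0.0743 = 0.314.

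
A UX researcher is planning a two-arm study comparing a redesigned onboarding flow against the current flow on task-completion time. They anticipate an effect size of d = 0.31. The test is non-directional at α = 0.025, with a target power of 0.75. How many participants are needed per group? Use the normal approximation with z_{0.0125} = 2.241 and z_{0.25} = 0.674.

For two independent groups with equal n: n = 2·((z_{α/2} + z_β) / d)².
z_{α/2} + z_β = 2.241 + 0.674 = 2.915.
n = 2 × (2.915 / 0.31)² = 2 × 9.403² = 2 × 88.42 = 176.8.
Round up to the next whole participant.

n = 177 per group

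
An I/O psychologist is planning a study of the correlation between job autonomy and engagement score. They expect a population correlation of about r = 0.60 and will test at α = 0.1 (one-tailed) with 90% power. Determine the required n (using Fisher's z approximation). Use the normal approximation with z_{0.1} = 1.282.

Fisher's z: C = ½·ln((1+r)/(1−r)) = ½·ln(4.0000) = 0.6931.
n = ((z_{α} + z_β)/C)² + 3.
(1.282 + 1.282) / 0.6931 = 2.564 / 0.6931 = 3.699.
n = 3.699² + 3 = 13.68 + 3 = 16.7.
Round up.

n = 17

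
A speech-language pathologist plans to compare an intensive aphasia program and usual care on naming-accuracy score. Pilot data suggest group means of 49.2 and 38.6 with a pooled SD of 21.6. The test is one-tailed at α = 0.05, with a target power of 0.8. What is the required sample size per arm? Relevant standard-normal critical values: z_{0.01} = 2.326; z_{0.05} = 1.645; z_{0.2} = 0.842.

Cohen's d = |M₁ − M₂| / SD_pooled = |49.2 − 38.6| / 21.6 = 10.6 / 21.6 = 0.491.
For two independent groups with equal n: n = 2·((z_{α} + z_β) / d)².
z_{α} + z_β = 1.645 + 0.842 = 2.487.
n = 2 × (2.487 / 0.491)² = 2 × 5.065² = 2 × 25.66 = 51.3.
Round up to the next whole participant.

n = 52 per group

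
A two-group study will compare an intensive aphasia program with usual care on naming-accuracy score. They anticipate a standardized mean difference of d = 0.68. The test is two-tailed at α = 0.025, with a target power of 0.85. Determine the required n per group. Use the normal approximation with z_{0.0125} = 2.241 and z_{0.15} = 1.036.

n = 47 per group

For two independent groups with equal n: n = 2·((z_{α/2} + z_β) / d)².
z_{α/2} + z_β = 2.241 + 1.036 = 3.277.
n = 2 × (3.277 / 0.68)² = 2 × 4.819² = 2 × 23.22 = 46.4.
Round up to the next whole participant.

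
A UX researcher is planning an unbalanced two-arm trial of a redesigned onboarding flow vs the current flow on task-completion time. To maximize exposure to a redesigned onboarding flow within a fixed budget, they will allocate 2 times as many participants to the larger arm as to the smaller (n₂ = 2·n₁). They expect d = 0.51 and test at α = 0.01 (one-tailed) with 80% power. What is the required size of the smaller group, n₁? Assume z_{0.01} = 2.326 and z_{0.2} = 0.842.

With allocation ratio k = n₂/n₁ = 2, Var(x̄₁−x̄₂) = σ²(1/n₁ + 1/(k·n₁)) = σ²·(k+1)/(k·n₁).
So n₁ = (1 + 1/k)·((z_{α} + z_β)/d)² = 1.500 × (3.168/0.51)².
n₁ = 1.500 × 38.59 = 57.9.
Round up: n₁ = 58, giving n₂ = 2 × 58 = 116.

n₁ = 58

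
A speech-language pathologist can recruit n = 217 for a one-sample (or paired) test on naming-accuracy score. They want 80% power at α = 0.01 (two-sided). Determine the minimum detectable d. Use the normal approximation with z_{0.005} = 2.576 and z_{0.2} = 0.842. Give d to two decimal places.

For a single sample (or paired design) of n = 217: d_min = (z_{α/2} + z_β)/√n.
z-sum = 2.576 + 0.842 = 3.418.
d_min = 3.418 / √217 = 3.418 / 14.731 = 0.232.

d_min ≈ 0.23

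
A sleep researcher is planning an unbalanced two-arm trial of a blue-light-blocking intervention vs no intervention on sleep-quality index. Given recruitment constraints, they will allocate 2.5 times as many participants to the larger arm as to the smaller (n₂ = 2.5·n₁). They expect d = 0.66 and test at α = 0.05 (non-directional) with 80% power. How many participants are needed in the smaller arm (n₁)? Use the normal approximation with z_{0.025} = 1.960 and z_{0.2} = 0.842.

n₁ = 26

With allocation ratio k = n₂/n₁ = 2.5, Var(x̄₁−x̄₂) = σ²(1/n₁ + 1/(k·n₁)) = σ²·(k+1)/(k·n₁).
So n₁ = (1 + 1/k)·((z_{α/2} + z_β)/d)² = 1.400 × (2.802/0.66)².
n₁ = 1.400 × 18.02 = 25.2.
Round up: n₁ = 26, giving n₂ = 2.5 × 26 = 65.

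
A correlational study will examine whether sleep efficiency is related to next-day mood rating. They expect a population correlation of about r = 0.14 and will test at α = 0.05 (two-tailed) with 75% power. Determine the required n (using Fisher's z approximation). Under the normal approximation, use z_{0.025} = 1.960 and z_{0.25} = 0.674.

Fisher's z: C = ½·ln((1+r)/(1−r)) = ½·ln(1.3256) = 0.1409.
n = ((z_{α/2} + z_β)/C)² + 3.
(1.960 + 0.674) / 0.1409 = 2.634 / 0.1409 = 18.694.
n = 18.694² + 3 = 349.47 + 3 = 352.5.
Round up.

n = 353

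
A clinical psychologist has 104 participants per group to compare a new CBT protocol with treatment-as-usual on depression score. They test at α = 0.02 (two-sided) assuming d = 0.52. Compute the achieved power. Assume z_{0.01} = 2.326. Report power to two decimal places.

power ≈ 0.92

For two equal groups, power = Φ(d·√(n/2) − z_{α/2}).
d·√(n/2) = 0.52 × √(104/2) = 0.52 × 7.211 = 3.750.
z_β = 3.750 − 2.326 = 1.424.
Power = Φ(1.424) = 0.923.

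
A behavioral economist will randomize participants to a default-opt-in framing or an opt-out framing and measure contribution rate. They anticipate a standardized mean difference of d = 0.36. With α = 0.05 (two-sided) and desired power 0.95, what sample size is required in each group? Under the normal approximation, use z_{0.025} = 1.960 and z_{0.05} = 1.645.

n = 201 per group

For two independent groups with equal n: n = 2·((z_{α/2} + z_β) / d)².
z_{α/2} + z_β = 1.960 + 1.645 = 3.605.
n = 2 × (3.605 / 0.36)² = 2 × 10.014² = 2 × 100.28 = 200.6.
Round up to the next whole participant.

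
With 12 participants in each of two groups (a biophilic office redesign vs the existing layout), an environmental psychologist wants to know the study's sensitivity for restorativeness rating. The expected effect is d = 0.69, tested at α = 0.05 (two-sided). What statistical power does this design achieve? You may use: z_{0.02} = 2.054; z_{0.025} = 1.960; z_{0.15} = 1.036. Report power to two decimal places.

power ≈ 0.39

For two equal groups, power = Φ(d·√(n/2) − z_{α/2}).
d·√(n/2) = 0.69 × √(12/2) = 0.69 × 2.449 = 1.690.
z_β = 1.690 − 1.960 = -0.270.
Power = Φ(-0.270) = 0.394.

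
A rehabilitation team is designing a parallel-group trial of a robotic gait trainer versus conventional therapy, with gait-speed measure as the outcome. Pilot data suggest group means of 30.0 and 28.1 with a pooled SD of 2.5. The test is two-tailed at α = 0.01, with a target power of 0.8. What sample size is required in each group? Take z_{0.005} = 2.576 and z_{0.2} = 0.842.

n = 41 per group

Cohen's d = |M₁ − M₂| / SD_pooled = |30.0 − 28.1| / 2.5 = 1.9 / 2.5 = 0.760.
For two independent groups with equal n: n = 2·((z_{α/2} + z_β) / d)².
z_{α/2} + z_β = 2.576 + 0.842 = 3.418.
n = 2 × (3.418 / 0.760)² = 2 × 4.497² = 2 × 20.23 = 40.5.
Round up to the next whole participant.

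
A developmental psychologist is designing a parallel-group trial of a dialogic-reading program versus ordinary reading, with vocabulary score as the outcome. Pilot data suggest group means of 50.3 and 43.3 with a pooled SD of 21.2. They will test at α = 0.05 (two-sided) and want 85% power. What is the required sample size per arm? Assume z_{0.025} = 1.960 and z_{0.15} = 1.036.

n = 165 per group

Cohen's d = |M₁ − M₂| / SD_pooled = |50.3 − 43.3| / 21.2 = 7.0 / 21.2 = 0.330.
For two independent groups with equal n: n = 2·((z_{α/2} + z_β) / d)².
z_{α/2} + z_β = 1.960 + 1.036 = 2.996.
n = 2 × (2.996 / 0.330)² = 2 × 9.079² = 2 × 82.42 = 164.8.
Round up to the next whole participant.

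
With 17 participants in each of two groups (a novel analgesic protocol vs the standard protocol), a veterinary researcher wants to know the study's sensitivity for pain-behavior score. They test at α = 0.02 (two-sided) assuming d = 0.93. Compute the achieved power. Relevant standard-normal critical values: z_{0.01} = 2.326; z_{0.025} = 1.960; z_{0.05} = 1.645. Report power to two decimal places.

For two equal groups, power = Φ(d·√(n/2) − z_{α/2}).
d·√(n/2) = 0.93 × √(17/2) = 0.93 × 2.915 = 2.711.
z_β = 2.711 − 2.326 = 0.385.
Power = Φ(0.385) = 0.650.

power ≈ 0.65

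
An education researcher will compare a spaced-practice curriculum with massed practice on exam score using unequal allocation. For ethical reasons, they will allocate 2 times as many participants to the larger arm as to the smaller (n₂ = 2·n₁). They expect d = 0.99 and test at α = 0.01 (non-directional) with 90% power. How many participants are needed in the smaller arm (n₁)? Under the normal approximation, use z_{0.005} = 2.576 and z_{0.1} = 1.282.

With allocation ratio k = n₂/n₁ = 2, Var(x̄₁−x̄₂) = σ²(1/n₁ + 1/(k·n₁)) = σ²·(k+1)/(k·n₁).
So n₁ = (1 + 1/k)·((z_{α/2} + z_β)/d)² = 1.500 × (3.858/0.99)².
n₁ = 1.500 × 15.19 = 22.8.
Round up: n₁ = 23, giving n₂ = 2 × 23 = 46.

n₁ = 23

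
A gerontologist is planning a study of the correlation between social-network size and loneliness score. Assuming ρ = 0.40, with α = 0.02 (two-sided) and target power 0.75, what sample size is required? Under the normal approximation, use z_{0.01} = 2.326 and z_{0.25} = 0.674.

Fisher's z: C = ½·ln((1+r)/(1−r)) = ½·ln(2.3333) = 0.4236.
n = ((z_{α/2} + z_β)/C)² + 3.
(2.326 + 0.674) / 0.4236 = 3.000 / 0.4236 = 7.082.
n = 7.082² + 3 = 50.16 + 3 = 53.2.
Round up.

n = 54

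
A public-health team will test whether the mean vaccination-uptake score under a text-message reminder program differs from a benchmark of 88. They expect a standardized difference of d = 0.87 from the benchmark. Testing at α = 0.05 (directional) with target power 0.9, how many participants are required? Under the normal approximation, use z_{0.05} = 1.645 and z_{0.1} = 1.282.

For a one-sample test: n = ((z_{α} + z_β) / d)².
z_{α} + z_β = 1.645 + 1.282 = 2.927.
n = (2.927 / 0.87)² = 3.364² = 11.32.
Round up.

n = 12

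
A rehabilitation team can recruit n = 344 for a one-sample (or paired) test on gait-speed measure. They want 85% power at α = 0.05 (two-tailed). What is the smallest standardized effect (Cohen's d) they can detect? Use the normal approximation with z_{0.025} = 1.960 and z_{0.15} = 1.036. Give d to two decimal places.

For a single sample (or paired design) of n = 344: d_min = (z_{α/2} + z_β)/√n.
z-sum = 1.960 + 1.036 = 2.996.
d_min = 2.996 / √344 = 2.996 / 18.547 = 0.162.

d_min ≈ 0.16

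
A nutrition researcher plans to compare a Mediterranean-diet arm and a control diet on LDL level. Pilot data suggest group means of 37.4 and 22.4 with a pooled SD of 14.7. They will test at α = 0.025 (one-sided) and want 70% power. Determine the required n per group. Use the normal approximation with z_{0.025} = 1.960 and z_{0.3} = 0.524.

Cohen's d = |M₁ − M₂| / SD_pooled = |37.4 − 22.4| / 14.7 = 15.0 / 14.7 = 1.020.
For two independent groups with equal n: n = 2·((z_{α} + z_β) / d)².
z_{α} + z_β = 1.960 + 0.524 = 2.484.
n = 2 × (2.484 / 1.020)² = 2 × 2.435² = 2 × 5.93 = 11.9.
Round up to the next whole participant.

n = 12 per group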